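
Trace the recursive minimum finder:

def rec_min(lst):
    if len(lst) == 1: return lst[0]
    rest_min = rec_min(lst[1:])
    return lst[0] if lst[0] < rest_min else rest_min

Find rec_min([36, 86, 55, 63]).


rec_min([36, 86, 55, 63]): compare 36 with rec_min([86, 55, 63])
rec_min([86, 55, 63]): compare 86 with rec_min([55, 63])
rec_min([55, 63]): compare 55 with rec_min([63])
rec_min([63]) = 63  (base case)
Compare 55 with 63 -> 55
Compare 86 with 55 -> 55
Compare 36 with 55 -> 36

36


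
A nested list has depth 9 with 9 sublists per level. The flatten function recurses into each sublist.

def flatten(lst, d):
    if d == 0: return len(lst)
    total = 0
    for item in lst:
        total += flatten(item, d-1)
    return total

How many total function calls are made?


At depth 0 (root): 1 call
At depth 1: each of 1 parents calls flatten on 9 children = 9 calls
At depth 2: each of 9 parents calls flatten on 9 children = 81 calls
At depth 3: each of 81 parents calls flatten on 9 children = 729 calls
At depth 4: each of 729 parents calls flatten on 9 children = 6561 calls
At depth 5: each of 6561 parents calls flatten on 9 children = 59049 calls
At depth 6: each of 59049 parents calls flatten on 9 children = 531441 calls
At depth 7: each of 531441 parents calls flatten on 9 children = 4782969 calls
At depth 8: each of 4782969 parents calls flatten on 9 children = 43046721 calls
At depth 9: each of 43046721 parents calls flatten on 9 children = 387420489 calls
Total: 1 + 9 + 81 + 729 + 6561 + 59049 + 531441 + 4782969 + 43046721 + 387420489 = 435848050

435848050


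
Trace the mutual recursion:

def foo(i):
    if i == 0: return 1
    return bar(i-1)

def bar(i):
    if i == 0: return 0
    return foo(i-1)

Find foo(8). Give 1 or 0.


foo(8) = bar(7)
bar(7) = foo(6)
foo(6) = bar(5)
bar(5) = foo(4)
foo(4) = bar(3)
bar(3) = foo(2)
foo(2) = bar(1)
bar(1) = foo(0)
foo(0) = 1  (base case)
Result: 1

1


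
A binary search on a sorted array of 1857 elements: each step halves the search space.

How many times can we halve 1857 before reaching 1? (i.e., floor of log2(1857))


1857 / 2 = 928
928 / 2 = 464
464 / 2 = 232
232 / 2 = 116
116 / 2 = 58
58 / 2 = 29
29 / 2 = 14
14 / 2 = 7
7 / 2 = 3
3 / 2 = 1
Reached 1 after 10 halvings

10


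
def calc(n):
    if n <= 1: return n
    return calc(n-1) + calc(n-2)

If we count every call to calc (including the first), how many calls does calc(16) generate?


Let C(n) = total calls for calc(n)
C(0) = 1, C(1) = 1
C(2) = 1 + C(1) + C(0) = 1 + 1 + 1 = 3
C(3) = 1 + C(2) + C(1) = 1 + 3 + 1 = 5
C(4) = 1 + C(3) + C(2) = 1 + 5 + 3 = 9
C(5) = 1 + C(4) + C(3) = 1 + 9 + 5 = 15
C(6) = 1 + C(5) + C(4) = 1 + 15 + 9 = 25
C(7) = 1 + C(6) + C(5) = 1 + 25 + 15 = 41
C(8) = 1 + C(7) + C(6) = 1 + 41 + 25 = 67
C(9) = 1 + C(8) + C(7) = 1 + 67 + 41 = 109
C(10) = 1 + C(9) + C(8) = 1 + 109 + 67 = 177
C(11) = 1 + C(10) + C(9) = 1 + 177 + 109 = 287
C(12) = 1 + C(11) + C(10) = 1 + 287 + 177 = 465
C(13) = 1 + C(12) + C(11) = 1 + 465 + 287 = 753
C(14) = 1 + C(13) + C(12) = 1 + 753 + 465 = 1219
C(15) = 1 + C(14) + C(13) = 1 + 1219 + 753 = 1973
C(16) = 1 + C(15) + C(14) = 1 + 1973 + 1219 = 3193

3193


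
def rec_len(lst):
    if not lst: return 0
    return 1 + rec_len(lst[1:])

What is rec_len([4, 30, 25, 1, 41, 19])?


rec_len([4, 30, 25, 1, 41, 19]) = 1 + rec_len([30, 25, 1, 41, 19])
rec_len([30, 25, 1, 41, 19]) = 1 + rec_len([25, 1, 41, 19])
rec_len([25, 1, 41, 19]) = 1 + rec_len([1, 41, 19])
rec_len([1, 41, 19]) = 1 + rec_len([41, 19])
rec_len([41, 19]) = 1 + rec_len([19])
rec_len([19]) = 1 + rec_len([])
rec_len([]) = 0  (base case)
Unwinding: 1 + 1 + 1 + 1 + 1 + 1 + 0 = 6

6


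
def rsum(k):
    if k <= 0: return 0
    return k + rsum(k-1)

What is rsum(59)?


rsum(59)
= 59 + 58 + 57 + 56 + 55 + 54 + 53 + 52 + 51 + 50 + 49 + 48 + 47 + 46 + 45 + 44 + 43 + 42 + 41 + 40 + 39 + 38 + 37 + 36 + 35 + 34 + 33 + 32 + 31 + 30 + 29 + 28 + 27 + 26 + 25 + 24 + 23 + 22 + 21 + 20 + 19 + 18 + 17 + 16 + 15 + 14 + 13 + 12 + 11 + 10 + 9 + 8 + 7 + 6 + 5 + 4 + 3 + 2 + 1 + rsum(0)
= 59 + 58 + 57 + 56 + 55 + 54 + 53 + 52 + 51 + 50 + 49 + 48 + 47 + 46 + 45 + 44 + 43 + 42 + 41 + 40 + 39 + 38 + 37 + 36 + 35 + 34 + 33 + 32 + 31 + 30 + 29 + 28 + 27 + 26 + 25 + 24 + 23 + 22 + 21 + 20 + 19 + 18 + 17 + 16 + 15 + 14 + 13 + 12 + 11 + 10 + 9 + 8 + 7 + 6 + 5 + 4 + 3 + 2 + 1 + 0
= 1770

1770


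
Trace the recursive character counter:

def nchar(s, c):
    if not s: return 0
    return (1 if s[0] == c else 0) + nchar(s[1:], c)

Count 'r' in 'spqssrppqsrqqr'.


s[0]='s' != 'r' -> 0
s[0]='p' != 'r' -> 0
s[0]='q' != 'r' -> 0
s[0]='s' != 'r' -> 0
s[0]='s' != 'r' -> 0
s[0]='r' == 'r' -> 1
s[0]='p' != 'r' -> 0
s[0]='p' != 'r' -> 0
s[0]='q' != 'r' -> 0
s[0]='s' != 'r' -> 0
s[0]='r' == 'r' -> 1
s[0]='q' != 'r' -> 0
s[0]='q' != 'r' -> 0
s[0]='r' == 'r' -> 1
Sum: 0 + 0 + 0 + 0 + 0 + 1 + 0 + 0 + 0 + 0 + 1 + 0 + 0 + 1 = 3

3


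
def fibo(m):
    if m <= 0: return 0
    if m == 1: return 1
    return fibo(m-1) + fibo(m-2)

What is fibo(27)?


Computing fibo(27) bottom-up:
fibo(0) = 0
fibo(1) = 1
fibo(2) = fibo(1) + fibo(0) = 1 + 0 = 1
fibo(3) = fibo(2) + fibo(1) = 1 + 1 = 2
fibo(4) = fibo(3) + fibo(2) = 2 + 1 = 3
fibo(5) = fibo(4) + fibo(3) = 3 + 2 = 5
fibo(6) = fibo(5) + fibo(4) = 5 + 3 = 8
fibo(7) = fibo(6) + fibo(5) = 8 + 5 = 13
fibo(8) = fibo(7) + fibo(6) = 13 + 8 = 21
fibo(9) = fibo(8) + fibo(7) = 21 + 13 = 34
fibo(10) = fibo(9) + fibo(8) = 34 + 21 = 55
fibo(11) = fibo(10) + fibo(9) = 55 + 34 = 89
fibo(12) = fibo(11) + fibo(10) = 89 + 55 = 144
fibo(13) = fibo(12) + fibo(11) = 144 + 89 = 233
fibo(14) = fibo(13) + fibo(12) = 233 + 144 = 377
fibo(15) = fibo(14) + fibo(13) = 377 + 233 = 610
fibo(16) = fibo(15) + fibo(14) = 610 + 377 = 987
fibo(17) = fibo(16) + fibo(15) = 987 + 610 = 1597
fibo(18) = fibo(17) + fibo(16) = 1597 + 987 = 2584
fibo(19) = fibo(18) + fibo(17) = 2584 + 1597 = 4181
fibo(20) = fibo(19) + fibo(18) = 4181 + 2584 = 6765
fibo(21) = fibo(20) + fibo(19) = 6765 + 4181 = 10946
fibo(22) = fibo(21) + fibo(20) = 10946 + 6765 = 17711
fibo(23) = fibo(22) + fibo(21) = 17711 + 10946 = 28657
fibo(24) = fibo(23) + fibo(22) = 28657 + 17711 = 46368
fibo(25) = fibo(24) + fibo(23) = 46368 + 28657 = 75025
fibo(26) = fibo(25) + fibo(24) = 75025 + 46368 = 121393
fibo(27) = fibo(26) + fibo(25) = 121393 + 75025 = 196418

196418


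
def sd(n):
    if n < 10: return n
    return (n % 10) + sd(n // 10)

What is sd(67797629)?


sd(67797629) = 9 + sd(6779762)
sd(6779762) = 2 + sd(677976)
sd(677976) = 6 + sd(67797)
sd(67797) = 7 + sd(6779)
sd(6779) = 9 + sd(677)
sd(677) = 7 + sd(67)
sd(67) = 7 + sd(6)
sd(6) = 6  (base case)
Total: 9 + 2 + 6 + 7 + 9 + 7 + 7 + 6 = 53

53


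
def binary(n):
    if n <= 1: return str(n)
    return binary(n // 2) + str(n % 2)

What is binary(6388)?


binary(6388) = binary(3194) + '0'
binary(3194) = binary(1597) + '0'
binary(1597) = binary(798) + '1'
binary(798) = binary(399) + '0'
binary(399) = binary(199) + '1'
binary(199) = binary(99) + '1'
binary(99) = binary(49) + '1'
binary(49) = binary(24) + '1'
binary(24) = binary(12) + '0'
binary(12) = binary(6) + '0'
binary(6) = binary(3) + '0'
binary(3) = binary(1) + '1'
binary(1) = '1'  (base case)
Concatenating: '1' + '1' + '0' + '0' + '0' + '1' + '1' + '1' + '1' + '0' + '1' + '0' + '0' = '1100011110100'

1100011110100


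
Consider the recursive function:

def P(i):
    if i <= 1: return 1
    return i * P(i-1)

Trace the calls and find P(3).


P(3)
= 3 * P(2)
= 3 * 2 * P(1)
= 3 * 2 * 1
= 6

6


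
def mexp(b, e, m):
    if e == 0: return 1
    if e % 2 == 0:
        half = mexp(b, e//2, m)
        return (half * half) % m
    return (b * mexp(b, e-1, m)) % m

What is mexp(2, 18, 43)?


mexp(2, 18, 43): e is even, compute mexp(2, 9, 43)
  mexp(2, 9, 43): e is odd, compute mexp(2, 8, 43)
    mexp(2, 8, 43): e is even, compute mexp(2, 4, 43)
      mexp(2, 4, 43): e is even, compute mexp(2, 2, 43)
        mexp(2, 2, 43): e is even, compute mexp(2, 1, 43)
          mexp(2, 1, 43): e is odd, compute mexp(2, 0, 43)
          mexp(2, 0, 43) = 1
          (2 * 1) % 43 = 2
        half=2, (2*2) % 43 = 4
      half=4, (4*4) % 43 = 16
    half=16, (16*16) % 43 = 41
  (2 * 41) % 43 = 39
half=39, (39*39) % 43 = 16

16


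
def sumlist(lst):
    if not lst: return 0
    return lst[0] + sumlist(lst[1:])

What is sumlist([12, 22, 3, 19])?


sumlist([12, 22, 3, 19]) = 12 + sumlist([22, 3, 19])
sumlist([22, 3, 19]) = 22 + sumlist([3, 19])
sumlist([3, 19]) = 3 + sumlist([19])
sumlist([19]) = 19 + sumlist([])
sumlist([]) = 0  (base case)
Total: 12 + 22 + 3 + 19 + 0 = 56

56


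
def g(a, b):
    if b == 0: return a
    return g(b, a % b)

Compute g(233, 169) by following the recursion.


g(233, 169) = g(169, 64)
g(169, 64) = g(64, 41)
g(64, 41) = g(41, 23)
g(41, 23) = g(23, 18)
g(23, 18) = g(18, 5)
g(18, 5) = g(5, 3)
g(5, 3) = g(3, 2)
g(3, 2) = g(2, 1)
g(2, 1) = g(1, 0)
g(1, 0) = 1  (base case)

1


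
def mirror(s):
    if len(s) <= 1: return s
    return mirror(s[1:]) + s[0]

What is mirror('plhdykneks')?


mirror('plhdykneks') = mirror('lhdykneks') + 'p'
mirror('lhdykneks') = mirror('hdykneks') + 'l'
mirror('hdykneks') = mirror('dykneks') + 'h'
mirror('dykneks') = mirror('ykneks') + 'd'
mirror('ykneks') = mirror('kneks') + 'y'
mirror('kneks') = mirror('neks') + 'k'
mirror('neks') = mirror('eks') + 'n'
mirror('eks') = mirror('ks') + 'e'
mirror('ks') = mirror('s') + 'k'
mirror('s') = 's'  (base case)
Concatenating: 's' + 'k' + 'e' + 'n' + 'k' + 'y' + 'd' + 'h' + 'l' + 'p' = 'skenkydhlp'

skenkydhlp


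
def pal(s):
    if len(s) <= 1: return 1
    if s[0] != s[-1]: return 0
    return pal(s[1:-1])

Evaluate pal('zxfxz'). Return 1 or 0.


pal('zxfxz'): s[0]='z' == s[-1]='z' -> check pal('xfx')
pal('xfx'): s[0]='x' == s[-1]='x' -> check pal('f')
pal('f'): len <= 1 -> return 1  (base case)
Result: 1 (palindrome)

1


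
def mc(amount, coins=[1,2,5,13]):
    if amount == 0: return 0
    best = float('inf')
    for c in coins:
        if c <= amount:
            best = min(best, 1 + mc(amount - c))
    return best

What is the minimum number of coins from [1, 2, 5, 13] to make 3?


Building up with DP:
mc(0) = 0
mc(1) = min(1+mc(0)=1+0=1) = 1
mc(2) = min(1+mc(1)=1+1=2, 1+mc(0)=1+0=1) = 1
mc(3) = min(1+mc(2)=1+1=2, 1+mc(1)=1+1=2) = 2

2


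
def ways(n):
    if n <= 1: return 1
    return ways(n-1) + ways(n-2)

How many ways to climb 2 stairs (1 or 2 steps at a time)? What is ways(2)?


Building up from base cases:
ways(0) = 1
ways(1) = 1
ways(2) = ways(1) + ways(0) = 1 + 1 = 2

2


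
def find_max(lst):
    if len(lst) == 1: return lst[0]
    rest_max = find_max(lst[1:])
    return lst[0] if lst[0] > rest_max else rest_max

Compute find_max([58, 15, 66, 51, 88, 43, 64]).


find_max([58, 15, 66, 51, 88, 43, 64]): compare 58 with find_max([15, 66, 51, 88, 43, 64])
find_max([15, 66, 51, 88, 43, 64]): compare 15 with find_max([66, 51, 88, 43, 64])
find_max([66, 51, 88, 43, 64]): compare 66 with find_max([51, 88, 43, 64])
find_max([51, 88, 43, 64]): compare 51 with find_max([88, 43, 64])
find_max([88, 43, 64]): compare 88 with find_max([43, 64])
find_max([43, 64]): compare 43 with find_max([64])
find_max([64]) = 64  (base case)
Compare 43 with 64 -> 64
Compare 88 with 64 -> 88
Compare 51 with 88 -> 88
Compare 66 with 88 -> 88
Compare 15 with 88 -> 88
Compare 58 with 88 -> 88

88


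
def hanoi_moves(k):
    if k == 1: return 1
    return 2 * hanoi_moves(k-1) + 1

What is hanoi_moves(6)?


hanoi_moves(6) = 2 * hanoi_moves(5) + 1
hanoi_moves(5) = 2 * hanoi_moves(4) + 1
hanoi_moves(4) = 2 * hanoi_moves(3) + 1
hanoi_moves(3) = 2 * hanoi_moves(2) + 1
hanoi_moves(2) = 2 * hanoi_moves(1) + 1
hanoi_moves(1) = 1  (base case)
hanoi_moves(2) = 2 * 1 + 1 = 3
hanoi_moves(3) = 2 * 3 + 1 = 7
hanoi_moves(4) = 2 * 7 + 1 = 15
hanoi_moves(5) = 2 * 15 + 1 = 31
hanoi_moves(6) = 2 * 31 + 1 = 63

63


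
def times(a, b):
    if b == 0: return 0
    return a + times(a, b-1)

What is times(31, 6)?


times(31, 6) = 31 + times(31, 5)
times(31, 5) = 31 + times(31, 4)
times(31, 4) = 31 + times(31, 3)
times(31, 3) = 31 + times(31, 2)
times(31, 2) = 31 + times(31, 1)
times(31, 1) = 31 + times(31, 0)
times(31, 0) = 0  (base case)
Total: 31 + 31 + 31 + 31 + 31 + 31 + 0 = 186

186


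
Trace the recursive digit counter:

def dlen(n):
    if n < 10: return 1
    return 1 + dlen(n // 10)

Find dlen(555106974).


dlen(555106974) = 1 + dlen(55510697)
dlen(55510697) = 1 + dlen(5551069)
dlen(5551069) = 1 + dlen(555106)
dlen(555106) = 1 + dlen(55510)
dlen(55510) = 1 + dlen(5551)
dlen(5551) = 1 + dlen(555)
dlen(555) = 1 + dlen(55)
dlen(55) = 1 + dlen(5)
dlen(5) = 1  (base case: 5 < 10)
Unwinding: 1 + 1 + 1 + 1 + 1 + 1 + 1 + 1 + 1 = 9

9


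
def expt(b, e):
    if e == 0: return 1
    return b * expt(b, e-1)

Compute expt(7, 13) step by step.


expt(7, 13)
= 7 * expt(7, 12)
= 7 * 7 * expt(7, 11)
= 7 * 7 * 7 * expt(7, 10)
= 7 * 7 * 7 * 7 * expt(7, 9)
= 7 * 7 * 7 * 7 * 7 * expt(7, 8)
= 7 * 7 * 7 * 7 * 7 * 7 * expt(7, 7)
= 7 * 7 * 7 * 7 * 7 * 7 * 7 * expt(7, 6)
= 7 * 7 * 7 * 7 * 7 * 7 * 7 * 7 * expt(7, 5)
= 7 * 7 * 7 * 7 * 7 * 7 * 7 * 7 * 7 * expt(7, 4)
= 7 * 7 * 7 * 7 * 7 * 7 * 7 * 7 * 7 * 7 * expt(7, 3)
= 7 * 7 * 7 * 7 * 7 * 7 * 7 * 7 * 7 * 7 * 7 * expt(7, 2)
= 7 * 7 * 7 * 7 * 7 * 7 * 7 * 7 * 7 * 7 * 7 * 7 * expt(7, 1)
= 7 * 7 * 7 * 7 * 7 * 7 * 7 * 7 * 7 * 7 * 7 * 7 * 7 * expt(7, 0)
= 7 * 7 * 7 * 7 * 7 * 7 * 7 * 7 * 7 * 7 * 7 * 7 * 7 * 1
= 96889010407

96889010407


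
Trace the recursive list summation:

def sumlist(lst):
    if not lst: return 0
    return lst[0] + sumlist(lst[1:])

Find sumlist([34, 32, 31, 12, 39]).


sumlist([34, 32, 31, 12, 39]) = 34 + sumlist([32, 31, 12, 39])
sumlist([32, 31, 12, 39]) = 32 + sumlist([31, 12, 39])
sumlist([31, 12, 39]) = 31 + sumlist([12, 39])
sumlist([12, 39]) = 12 + sumlist([39])
sumlist([39]) = 39 + sumlist([])
sumlist([]) = 0  (base case)
Total: 34 + 32 + 31 + 12 + 39 + 0 = 148

148


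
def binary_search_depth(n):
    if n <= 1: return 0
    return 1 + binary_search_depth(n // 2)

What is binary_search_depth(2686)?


2686 / 2 = 1343
1343 / 2 = 671
671 / 2 = 335
335 / 2 = 167
167 / 2 = 83
83 / 2 = 41
41 / 2 = 20
20 / 2 = 10
10 / 2 = 5
5 / 2 = 2
2 / 2 = 1
Reached 1 after 11 halvings

11


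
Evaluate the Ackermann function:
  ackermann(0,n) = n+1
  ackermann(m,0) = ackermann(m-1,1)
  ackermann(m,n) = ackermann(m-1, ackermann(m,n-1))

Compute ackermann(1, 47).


ackermann(1, 47) = ackermann(0, ackermann(1, 46))
  ackermann(1, 46) = ackermann(0, ackermann(1, 45))
    ackermann(1, 45) = ackermann(0, ackermann(1, 44))
      ackermann(1, 44) = ackermann(0, ackermann(1, 43))
        ackermann(1, 43) = ackermann(0, ackermann(1, 42))
          ackermann(1, 42) = ackermann(0, ackermann(1, 41))
          ackermann(1, 41) = ackermann(0, ackermann(1, 40))
          ackermann(1, 40) = ackermann(0, ackermann(1, 39))
          ackermann(1, 39) = ackermann(0, ackermann(1, 38))
          ackermann(1, 38) = ackermann(0, ackermann(1, 37))
          ackermann(1, 37) = ackermann(0, ackermann(1, 36))
          ackermann(1, 36) = ackermann(0, ackermann(1, 35))
          ackermann(1, 35) = ackermann(0, ackermann(1, 34))
          ackermann(1, 34) = ackermann(0, ackermann(1, 33))
          ackermann(1, 33) = ackermann(0, ackermann(1, 32))
          ackermann(1, 32) = ackermann(0, ackermann(1, 31))
          ackermann(1, 31) = ackermann(0, ackermann(1, 30))
          ackermann(1, 30) = ackermann(0, ackermann(1, 29))
          ackermann(1, 29) = ackermann(0, ackermann(1, 28))
          ackermann(1, 28) = ackermann(0, ackermann(1, 27))
          ackermann(1, 27) = ackermann(0, ackermann(1, 26))
          ackermann(1, 26) = ackermann(0, ackermann(1, 25))
          ackermann(1, 25) = ackermann(0, ackermann(1, 24))
          ackermann(1, 24) = ackermann(0, ackermann(1, 23))
          ackermann(1, 23) = ackermann(0, ackermann(1, 22))
... (trace truncated)
Result: ackermann(1, 47) = 49

49


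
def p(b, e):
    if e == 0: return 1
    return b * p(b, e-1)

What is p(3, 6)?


p(3, 6)
= 3 * p(3, 5)
= 3 * 3 * p(3, 4)
= 3 * 3 * 3 * p(3, 3)
= 3 * 3 * 3 * 3 * p(3, 2)
= 3 * 3 * 3 * 3 * 3 * p(3, 1)
= 3 * 3 * 3 * 3 * 3 * 3 * p(3, 0)
= 3 * 3 * 3 * 3 * 3 * 3 * 1
= 729

729


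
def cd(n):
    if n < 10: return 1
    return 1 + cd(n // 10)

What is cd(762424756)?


cd(762424756) = 1 + cd(76242475)
cd(76242475) = 1 + cd(7624247)
cd(7624247) = 1 + cd(762424)
cd(762424) = 1 + cd(76242)
cd(76242) = 1 + cd(7624)
cd(7624) = 1 + cd(762)
cd(762) = 1 + cd(76)
cd(76) = 1 + cd(7)
cd(7) = 1  (base case: 7 < 10)
Unwinding: 1 + 1 + 1 + 1 + 1 + 1 + 1 + 1 + 1 = 9

9


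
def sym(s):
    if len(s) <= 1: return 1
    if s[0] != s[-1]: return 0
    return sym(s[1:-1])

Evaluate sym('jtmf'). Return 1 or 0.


sym('jtmf'): s[0]='j' != s[-1]='f' -> return 0
Result: 0 (not a palindrome)

0


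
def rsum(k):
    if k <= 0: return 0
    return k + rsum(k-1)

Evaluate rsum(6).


rsum(6)
= 6 + 5 + 4 + 3 + 2 + 1 + rsum(0)
= 6 + 5 + 4 + 3 + 2 + 1 + 0
= 21

21


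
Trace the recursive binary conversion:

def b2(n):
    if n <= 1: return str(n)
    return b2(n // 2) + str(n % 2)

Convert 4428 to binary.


b2(4428) = b2(2214) + '0'
b2(2214) = b2(1107) + '0'
b2(1107) = b2(553) + '1'
b2(553) = b2(276) + '1'
b2(276) = b2(138) + '0'
b2(138) = b2(69) + '0'
b2(69) = b2(34) + '1'
b2(34) = b2(17) + '0'
b2(17) = b2(8) + '1'
b2(8) = b2(4) + '0'
b2(4) = b2(2) + '0'
b2(2) = b2(1) + '0'
b2(1) = '1'  (base case)
Concatenating: '1' + '0' + '0' + '0' + '1' + '0' + '1' + '0' + '0' + '1' + '1' + '0' + '0' = '1000101001100'

1000101001100


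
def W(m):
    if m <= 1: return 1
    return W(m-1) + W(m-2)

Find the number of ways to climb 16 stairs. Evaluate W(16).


Building up from base cases:
W(0) = 1
W(1) = 1
W(2) = W(1) + W(0) = 1 + 1 = 2
W(3) = W(2) + W(1) = 2 + 1 = 3
W(4) = W(3) + W(2) = 3 + 2 = 5
W(5) = W(4) + W(3) = 5 + 3 = 8
W(6) = W(5) + W(4) = 8 + 5 = 13
W(7) = W(6) + W(5) = 13 + 8 = 21
W(8) = W(7) + W(6) = 21 + 13 = 34
W(9) = W(8) + W(7) = 34 + 21 = 55
W(10) = W(9) + W(8) = 55 + 34 = 89
W(11) = W(10) + W(9) = 89 + 55 = 144
W(12) = W(11) + W(10) = 144 + 89 = 233
W(13) = W(12) + W(11) = 233 + 144 = 377
W(14) = W(13) + W(12) = 377 + 233 = 610
W(15) = W(14) + W(13) = 610 + 377 = 987
W(16) = W(15) + W(14) = 987 + 610 = 1597

1597


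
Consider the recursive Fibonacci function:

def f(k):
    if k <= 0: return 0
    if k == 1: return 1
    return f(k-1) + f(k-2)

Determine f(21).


Computing f(21) bottom-up:
f(0) = 0
f(1) = 1
f(2) = f(1) + f(0) = 1 + 0 = 1
f(3) = f(2) + f(1) = 1 + 1 = 2
f(4) = f(3) + f(2) = 2 + 1 = 3
f(5) = f(4) + f(3) = 3 + 2 = 5
f(6) = f(5) + f(4) = 5 + 3 = 8
f(7) = f(6) + f(5) = 8 + 5 = 13
f(8) = f(7) + f(6) = 13 + 8 = 21
f(9) = f(8) + f(7) = 21 + 13 = 34
f(10) = f(9) + f(8) = 34 + 21 = 55
f(11) = f(10) + f(9) = 55 + 34 = 89
f(12) = f(11) + f(10) = 89 + 55 = 144
f(13) = f(12) + f(11) = 144 + 89 = 233
f(14) = f(13) + f(12) = 233 + 144 = 377
f(15) = f(14) + f(13) = 377 + 233 = 610
f(16) = f(15) + f(14) = 610 + 377 = 987
f(17) = f(16) + f(15) = 987 + 610 = 1597
f(18) = f(17) + f(16) = 1597 + 987 = 2584
f(19) = f(18) + f(17) = 2584 + 1597 = 4181
f(20) = f(19) + f(18) = 4181 + 2584 = 6765
f(21) = f(20) + f(19) = 6765 + 4181 = 10946

10946


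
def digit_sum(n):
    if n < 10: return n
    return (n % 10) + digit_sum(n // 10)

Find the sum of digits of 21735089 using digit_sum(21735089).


digit_sum(21735089) = 9 + digit_sum(2173508)
digit_sum(2173508) = 8 + digit_sum(217350)
digit_sum(217350) = 0 + digit_sum(21735)
digit_sum(21735) = 5 + digit_sum(2173)
digit_sum(2173) = 3 + digit_sum(217)
digit_sum(217) = 7 + digit_sum(21)
digit_sum(21) = 1 + digit_sum(2)
digit_sum(2) = 2  (base case)
Total: 9 + 8 + 0 + 5 + 3 + 7 + 1 + 2 = 35

35


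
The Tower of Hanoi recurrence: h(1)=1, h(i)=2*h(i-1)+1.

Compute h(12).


h(12) = 2 * h(11) + 1
h(11) = 2 * h(10) + 1
h(10) = 2 * h(9) + 1
h(9) = 2 * h(8) + 1
h(8) = 2 * h(7) + 1
h(7) = 2 * h(6) + 1
h(6) = 2 * h(5) + 1
h(5) = 2 * h(4) + 1
h(4) = 2 * h(3) + 1
h(3) = 2 * h(2) + 1
h(2) = 2 * h(1) + 1
h(1) = 1  (base case)
h(2) = 2 * 1 + 1 = 3
h(3) = 2 * 3 + 1 = 7
h(4) = 2 * 7 + 1 = 15
h(5) = 2 * 15 + 1 = 31
h(6) = 2 * 31 + 1 = 63
h(7) = 2 * 63 + 1 = 127
h(8) = 2 * 127 + 1 = 255
h(9) = 2 * 255 + 1 = 511
h(10) = 2 * 511 + 1 = 1023
h(11) = 2 * 1023 + 1 = 2047
h(12) = 2 * 2047 + 1 = 4095

4095


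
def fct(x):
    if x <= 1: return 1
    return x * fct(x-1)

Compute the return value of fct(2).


fct(2)
= 2 * fct(1)
= 2 * 1
= 2

2


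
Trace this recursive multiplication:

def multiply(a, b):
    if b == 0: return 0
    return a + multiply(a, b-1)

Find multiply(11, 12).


multiply(11, 12) = 11 + multiply(11, 11)
multiply(11, 11) = 11 + multiply(11, 10)
multiply(11, 10) = 11 + multiply(11, 9)
multiply(11, 9) = 11 + multiply(11, 8)
multiply(11, 8) = 11 + multiply(11, 7)
multiply(11, 7) = 11 + multiply(11, 6)
multiply(11, 6) = 11 + multiply(11, 5)
multiply(11, 5) = 11 + multiply(11, 4)
multiply(11, 4) = 11 + multiply(11, 3)
multiply(11, 3) = 11 + multiply(11, 2)
multiply(11, 2) = 11 + multiply(11, 1)
multiply(11, 1) = 11 + multiply(11, 0)
multiply(11, 0) = 0  (base case)
Total: 11 + 11 + 11 + 11 + 11 + 11 + 11 + 11 + 11 + 11 + 11 + 11 + 0 = 132

132


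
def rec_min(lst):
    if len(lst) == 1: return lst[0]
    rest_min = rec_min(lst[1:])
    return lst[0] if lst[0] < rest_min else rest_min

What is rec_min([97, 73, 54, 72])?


rec_min([97, 73, 54, 72]): compare 97 with rec_min([73, 54, 72])
rec_min([73, 54, 72]): compare 73 with rec_min([54, 72])
rec_min([54, 72]): compare 54 with rec_min([72])
rec_min([72]) = 72  (base case)
Compare 54 with 72 -> 54
Compare 73 with 54 -> 54
Compare 97 with 54 -> 54

54


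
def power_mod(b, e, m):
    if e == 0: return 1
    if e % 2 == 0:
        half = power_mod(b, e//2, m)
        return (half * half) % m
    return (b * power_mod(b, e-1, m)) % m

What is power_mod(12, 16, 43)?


power_mod(12, 16, 43): e is even, compute power_mod(12, 8, 43)
  power_mod(12, 8, 43): e is even, compute power_mod(12, 4, 43)
    power_mod(12, 4, 43): e is even, compute power_mod(12, 2, 43)
      power_mod(12, 2, 43): e is even, compute power_mod(12, 1, 43)
        power_mod(12, 1, 43): e is odd, compute power_mod(12, 0, 43)
          power_mod(12, 0, 43) = 1
        (12 * 1) % 43 = 12
      half=12, (12*12) % 43 = 15
    half=15, (15*15) % 43 = 10
  half=10, (10*10) % 43 = 14
half=14, (14*14) % 43 = 24

24


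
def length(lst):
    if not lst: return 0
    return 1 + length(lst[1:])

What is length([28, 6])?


length([28, 6]) = 1 + length([6])
length([6]) = 1 + length([])
length([]) = 0  (base case)
Unwinding: 1 + 1 + 0 = 2

2


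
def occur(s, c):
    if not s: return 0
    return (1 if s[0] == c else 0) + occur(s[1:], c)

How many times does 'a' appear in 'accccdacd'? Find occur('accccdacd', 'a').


s[0]='a' == 'a' -> 1
s[0]='c' != 'a' -> 0
s[0]='c' != 'a' -> 0
s[0]='c' != 'a' -> 0
s[0]='c' != 'a' -> 0
s[0]='d' != 'a' -> 0
s[0]='a' == 'a' -> 1
s[0]='c' != 'a' -> 0
s[0]='d' != 'a' -> 0
Sum: 1 + 0 + 0 + 0 + 0 + 0 + 1 + 0 + 0 = 2

2


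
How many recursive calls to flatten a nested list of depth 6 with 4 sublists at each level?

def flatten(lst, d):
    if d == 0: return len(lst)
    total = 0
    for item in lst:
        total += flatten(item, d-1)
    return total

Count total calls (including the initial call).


At depth 0 (root): 1 call
At depth 1: each of 1 parents calls flatten on 4 children = 4 calls
At depth 2: each of 4 parents calls flatten on 4 children = 16 calls
At depth 3: each of 16 parents calls flatten on 4 children = 64 calls
At depth 4: each of 64 parents calls flatten on 4 children = 256 calls
At depth 5: each of 256 parents calls flatten on 4 children = 1024 calls
At depth 6: each of 1024 parents calls flatten on 4 children = 4096 calls
Total: 1 + 4 + 16 + 64 + 256 + 1024 + 4096 = 5461

5461


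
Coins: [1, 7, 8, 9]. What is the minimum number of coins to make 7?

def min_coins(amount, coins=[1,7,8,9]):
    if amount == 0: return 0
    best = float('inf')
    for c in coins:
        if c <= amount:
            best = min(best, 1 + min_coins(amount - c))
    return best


Building up with DP:
min_coins(0) = 0
min_coins(1) = min(1+min_coins(0)=1+0=1) = 1
min_coins(2) = min(1+min_coins(1)=1+1=2) = 2
min_coins(3) = min(1+min_coins(2)=1+2=3) = 3
min_coins(4) = min(1+min_coins(3)=1+3=4) = 4
min_coins(5) = min(1+min_coins(4)=1+4=5) = 5
min_coins(6) = min(1+min_coins(5)=1+5=6) = 6
min_coins(7) = min(1+min_coins(6)=1+6=7, 1+min_coins(0)=1+0=1) = 1

1


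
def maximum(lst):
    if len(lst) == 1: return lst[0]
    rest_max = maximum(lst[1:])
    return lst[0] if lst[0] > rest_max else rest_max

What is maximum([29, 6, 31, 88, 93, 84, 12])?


maximum([29, 6, 31, 88, 93, 84, 12]): compare 29 with maximum([6, 31, 88, 93, 84, 12])
maximum([6, 31, 88, 93, 84, 12]): compare 6 with maximum([31, 88, 93, 84, 12])
maximum([31, 88, 93, 84, 12]): compare 31 with maximum([88, 93, 84, 12])
maximum([88, 93, 84, 12]): compare 88 with maximum([93, 84, 12])
maximum([93, 84, 12]): compare 93 with maximum([84, 12])
maximum([84, 12]): compare 84 with maximum([12])
maximum([12]) = 12  (base case)
Compare 84 with 12 -> 84
Compare 93 with 84 -> 93
Compare 88 with 93 -> 93
Compare 31 with 93 -> 93
Compare 6 with 93 -> 93
Compare 29 with 93 -> 93

93


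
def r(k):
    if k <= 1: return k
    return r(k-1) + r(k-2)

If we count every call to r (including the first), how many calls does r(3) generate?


Let C(n) = total calls for r(n)
C(0) = 1, C(1) = 1
C(2) = 1 + C(1) + C(0) = 1 + 1 + 1 = 3
C(3) = 1 + C(2) + C(1) = 1 + 3 + 1 = 5

5


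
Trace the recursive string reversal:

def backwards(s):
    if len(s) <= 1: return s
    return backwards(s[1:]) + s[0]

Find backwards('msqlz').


backwards('msqlz') = backwards('sqlz') + 'm'
backwards('sqlz') = backwards('qlz') + 's'
backwards('qlz') = backwards('lz') + 'q'
backwards('lz') = backwards('z') + 'l'
backwards('z') = 'z'  (base case)
Concatenating: 'z' + 'l' + 'q' + 's' + 'm' = 'zlqsm'

zlqsm


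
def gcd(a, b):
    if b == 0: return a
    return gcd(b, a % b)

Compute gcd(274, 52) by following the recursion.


gcd(274, 52) = gcd(52, 14)
gcd(52, 14) = gcd(14, 10)
gcd(14, 10) = gcd(10, 4)
gcd(10, 4) = gcd(4, 2)
gcd(4, 2) = gcd(2, 0)
gcd(2, 0) = 2  (base case)

2


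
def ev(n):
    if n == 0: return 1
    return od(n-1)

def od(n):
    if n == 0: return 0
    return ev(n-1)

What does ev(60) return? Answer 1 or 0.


ev(60) = od(59)
od(59) = ev(58)
ev(58) = od(57)
od(57) = ev(56)
ev(56) = od(55)
od(55) = ev(54)
ev(54) = od(53)
od(53) = ev(52)
ev(52) = od(51)
od(51) = ev(50)
ev(50) = od(49)
od(49) = ev(48)
ev(48) = od(47)
od(47) = ev(46)
ev(46) = od(45)
od(45) = ev(44)
ev(44) = od(43)
od(43) = ev(42)
ev(42) = od(41)
od(41) = ev(40)
ev(40) = od(39)
od(39) = ev(38)
ev(38) = od(37)
od(37) = ev(36)
ev(36) = od(35)
od(35) = ev(34)
ev(34) = od(33)
od(33) = ev(32)
ev(32) = od(31)
od(31) = ev(30)
ev(30) = od(29)
od(29) = ev(28)
ev(28) = od(27)
od(27) = ev(26)
ev(26) = od(25)
od(25) = ev(24)
ev(24) = od(23)
od(23) = ev(22)
ev(22) = od(21)
od(21) = ev(20)
ev(20) = od(19)
od(19) = ev(18)
ev(18) = od(17)
od(17) = ev(16)
ev(16) = od(15)
od(15) = ev(14)
ev(14) = od(13)
od(13) = ev(12)
ev(12) = od(11)
od(11) = ev(10)
ev(10) = od(9)
od(9) = ev(8)
ev(8) = od(7)
od(7) = ev(6)
ev(6) = od(5)
od(5) = ev(4)
ev(4) = od(3)
od(3) = ev(2)
ev(2) = od(1)
od(1) = ev(0)
ev(0) = 1  (base case)
Result: 1

1


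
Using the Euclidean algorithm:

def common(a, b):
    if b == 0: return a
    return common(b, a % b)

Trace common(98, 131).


common(98, 131) = common(131, 98)
common(131, 98) = common(98, 33)
common(98, 33) = common(33, 32)
common(33, 32) = common(32, 1)
common(32, 1) = common(1, 0)
common(1, 0) = 1  (base case)

1


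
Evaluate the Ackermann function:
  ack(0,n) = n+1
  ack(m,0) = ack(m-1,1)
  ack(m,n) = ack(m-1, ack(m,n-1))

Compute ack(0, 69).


ack(0, 69) = 70
Result: ack(0, 69) = 70

70


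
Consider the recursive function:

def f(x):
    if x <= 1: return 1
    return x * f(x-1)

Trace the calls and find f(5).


f(5)
= 5 * f(4)
= 5 * 4 * f(3)
= 5 * 4 * 3 * f(2)
= 5 * 4 * 3 * 2 * f(1)
= 5 * 4 * 3 * 2 * 1
= 120

120


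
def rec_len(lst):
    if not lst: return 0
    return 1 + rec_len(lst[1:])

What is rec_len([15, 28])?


rec_len([15, 28]) = 1 + rec_len([28])
rec_len([28]) = 1 + rec_len([])
rec_len([]) = 0  (base case)
Unwinding: 1 + 1 + 0 = 2

2


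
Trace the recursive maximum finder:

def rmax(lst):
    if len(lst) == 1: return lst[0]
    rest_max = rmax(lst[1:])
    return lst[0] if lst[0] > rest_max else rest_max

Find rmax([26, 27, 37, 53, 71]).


rmax([26, 27, 37, 53, 71]): compare 26 with rmax([27, 37, 53, 71])
rmax([27, 37, 53, 71]): compare 27 with rmax([37, 53, 71])
rmax([37, 53, 71]): compare 37 with rmax([53, 71])
rmax([53, 71]): compare 53 with rmax([71])
rmax([71]) = 71  (base case)
Compare 53 with 71 -> 71
Compare 37 with 71 -> 71
Compare 27 with 71 -> 71
Compare 26 with 71 -> 71

71


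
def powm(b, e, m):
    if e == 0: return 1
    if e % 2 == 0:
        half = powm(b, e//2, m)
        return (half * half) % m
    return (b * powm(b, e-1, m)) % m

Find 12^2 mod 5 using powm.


powm(12, 2, 5): e is even, compute powm(12, 1, 5)
  powm(12, 1, 5): e is odd, compute powm(12, 0, 5)
    powm(12, 0, 5) = 1
  (12 * 1) % 5 = 2
half=2, (2*2) % 5 = 4

4


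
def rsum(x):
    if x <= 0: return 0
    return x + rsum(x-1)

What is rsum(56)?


rsum(56)
= 56 + 55 + 54 + 53 + 52 + 51 + 50 + 49 + 48 + 47 + 46 + 45 + 44 + 43 + 42 + 41 + 40 + 39 + 38 + 37 + 36 + 35 + 34 + 33 + 32 + 31 + 30 + 29 + 28 + 27 + 26 + 25 + 24 + 23 + 22 + 21 + 20 + 19 + 18 + 17 + 16 + 15 + 14 + 13 + 12 + 11 + 10 + 9 + 8 + 7 + 6 + 5 + 4 + 3 + 2 + 1 + rsum(0)
= 56 + 55 + 54 + 53 + 52 + 51 + 50 + 49 + 48 + 47 + 46 + 45 + 44 + 43 + 42 + 41 + 40 + 39 + 38 + 37 + 36 + 35 + 34 + 33 + 32 + 31 + 30 + 29 + 28 + 27 + 26 + 25 + 24 + 23 + 22 + 21 + 20 + 19 + 18 + 17 + 16 + 15 + 14 + 13 + 12 + 11 + 10 + 9 + 8 + 7 + 6 + 5 + 4 + 3 + 2 + 1 + 0
= 1596

1596


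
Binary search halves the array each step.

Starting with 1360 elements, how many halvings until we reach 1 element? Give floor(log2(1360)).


1360 / 2 = 680
680 / 2 = 340
340 / 2 = 170
170 / 2 = 85
85 / 2 = 42
42 / 2 = 21
21 / 2 = 10
10 / 2 = 5
5 / 2 = 2
2 / 2 = 1
Reached 1 after 10 halvings

10


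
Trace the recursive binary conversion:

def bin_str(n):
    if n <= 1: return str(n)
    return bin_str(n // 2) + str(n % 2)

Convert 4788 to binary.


bin_str(4788) = bin_str(2394) + '0'
bin_str(2394) = bin_str(1197) + '0'
bin_str(1197) = bin_str(598) + '1'
bin_str(598) = bin_str(299) + '0'
bin_str(299) = bin_str(149) + '1'
bin_str(149) = bin_str(74) + '1'
bin_str(74) = bin_str(37) + '0'
bin_str(37) = bin_str(18) + '1'
bin_str(18) = bin_str(9) + '0'
bin_str(9) = bin_str(4) + '1'
bin_str(4) = bin_str(2) + '0'
bin_str(2) = bin_str(1) + '0'
bin_str(1) = '1'  (base case)
Concatenating: '1' + '0' + '0' + '1' + '0' + '1' + '0' + '1' + '1' + '0' + '1' + '0' + '0' = '1001010110100'

1001010110100


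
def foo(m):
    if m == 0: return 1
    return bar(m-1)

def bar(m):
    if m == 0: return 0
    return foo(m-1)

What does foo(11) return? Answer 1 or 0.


foo(11) = bar(10)
bar(10) = foo(9)
foo(9) = bar(8)
bar(8) = foo(7)
foo(7) = bar(6)
bar(6) = foo(5)
foo(5) = bar(4)
bar(4) = foo(3)
foo(3) = bar(2)
bar(2) = foo(1)
foo(1) = bar(0)
bar(0) = 0  (base case)
Result: 0

0


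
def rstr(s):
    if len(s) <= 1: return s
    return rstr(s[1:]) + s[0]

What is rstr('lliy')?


rstr('lliy') = rstr('liy') + 'l'
rstr('liy') = rstr('iy') + 'l'
rstr('iy') = rstr('y') + 'i'
rstr('y') = 'y'  (base case)
Concatenating: 'y' + 'i' + 'l' + 'l' = 'yill'

yill


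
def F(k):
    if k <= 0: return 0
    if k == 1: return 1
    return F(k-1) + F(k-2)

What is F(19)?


Computing F(19) bottom-up:
F(0) = 0
F(1) = 1
F(2) = F(1) + F(0) = 1 + 0 = 1
F(3) = F(2) + F(1) = 1 + 1 = 2
F(4) = F(3) + F(2) = 2 + 1 = 3
F(5) = F(4) + F(3) = 3 + 2 = 5
F(6) = F(5) + F(4) = 5 + 3 = 8
F(7) = F(6) + F(5) = 8 + 5 = 13
F(8) = F(7) + F(6) = 13 + 8 = 21
F(9) = F(8) + F(7) = 21 + 13 = 34
F(10) = F(9) + F(8) = 34 + 21 = 55
F(11) = F(10) + F(9) = 55 + 34 = 89
F(12) = F(11) + F(10) = 89 + 55 = 144
F(13) = F(12) + F(11) = 144 + 89 = 233
F(14) = F(13) + F(12) = 233 + 144 = 377
F(15) = F(14) + F(13) = 377 + 233 = 610
F(16) = F(15) + F(14) = 610 + 377 = 987
F(17) = F(16) + F(15) = 987 + 610 = 1597
F(18) = F(17) + F(16) = 1597 + 987 = 2584
F(19) = F(18) + F(17) = 2584 + 1597 = 4181

4181


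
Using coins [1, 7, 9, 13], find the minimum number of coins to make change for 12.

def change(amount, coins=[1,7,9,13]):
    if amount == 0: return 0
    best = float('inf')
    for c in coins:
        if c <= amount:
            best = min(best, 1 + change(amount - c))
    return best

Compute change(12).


Building up with DP:
change(0) = 0
change(1) = min(1+change(0)=1+0=1) = 1
change(2) = min(1+change(1)=1+1=2) = 2
change(3) = min(1+change(2)=1+2=3) = 3
change(4) = min(1+change(3)=1+3=4) = 4
change(5) = min(1+change(4)=1+4=5) = 5
change(6) = min(1+change(5)=1+5=6) = 6
change(7) = min(1+change(6)=1+6=7, 1+change(0)=1+0=1) = 1
change(8) = min(1+change(7)=1+1=2, 1+change(1)=1+1=2) = 2
change(9) = min(1+change(8)=1+2=3, 1+change(2)=1+2=3, 1+change(0)=1+0=1) = 1
change(10) = min(1+change(9)=1+1=2, 1+change(3)=1+3=4, 1+change(1)=1+1=2) = 2
change(11) = min(1+change(10)=1+2=3, 1+change(4)=1+4=5, 1+change(2)=1+2=3) = 3
change(12) = min(1+change(11)=1+3=4, 1+change(5)=1+5=6, 1+change(3)=1+3=4) = 4

4


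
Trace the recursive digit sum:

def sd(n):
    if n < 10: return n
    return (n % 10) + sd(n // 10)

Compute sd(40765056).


sd(40765056) = 6 + sd(4076505)
sd(4076505) = 5 + sd(407650)
sd(407650) = 0 + sd(40765)
sd(40765) = 5 + sd(4076)
sd(4076) = 6 + sd(407)
sd(407) = 7 + sd(40)
sd(40) = 0 + sd(4)
sd(4) = 4  (base case)
Total: 6 + 5 + 0 + 5 + 6 + 7 + 0 + 4 = 33

33


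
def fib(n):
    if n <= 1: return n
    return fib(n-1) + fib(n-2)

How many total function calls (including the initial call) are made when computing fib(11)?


Let C(n) = total calls for fib(n)
C(0) = 1, C(1) = 1
C(2) = 1 + C(1) + C(0) = 1 + 1 + 1 = 3
C(3) = 1 + C(2) + C(1) = 1 + 3 + 1 = 5
C(4) = 1 + C(3) + C(2) = 1 + 5 + 3 = 9
C(5) = 1 + C(4) + C(3) = 1 + 9 + 5 = 15
C(6) = 1 + C(5) + C(4) = 1 + 15 + 9 = 25
C(7) = 1 + C(6) + C(5) = 1 + 25 + 15 = 41
C(8) = 1 + C(7) + C(6) = 1 + 41 + 25 = 67
C(9) = 1 + C(8) + C(7) = 1 + 67 + 41 = 109
C(10) = 1 + C(9) + C(8) = 1 + 109 + 67 = 177
C(11) = 1 + C(10) + C(9) = 1 + 177 + 109 = 287

287


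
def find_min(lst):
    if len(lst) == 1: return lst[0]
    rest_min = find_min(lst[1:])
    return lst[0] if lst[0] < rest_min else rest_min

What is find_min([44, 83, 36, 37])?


find_min([44, 83, 36, 37]): compare 44 with find_min([83, 36, 37])
find_min([83, 36, 37]): compare 83 with find_min([36, 37])
find_min([36, 37]): compare 36 with find_min([37])
find_min([37]) = 37  (base case)
Compare 36 with 37 -> 36
Compare 83 with 36 -> 36
Compare 44 with 36 -> 36

36


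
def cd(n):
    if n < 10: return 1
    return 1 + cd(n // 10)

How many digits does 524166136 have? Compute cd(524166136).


cd(524166136) = 1 + cd(52416613)
cd(52416613) = 1 + cd(5241661)
cd(5241661) = 1 + cd(524166)
cd(524166) = 1 + cd(52416)
cd(52416) = 1 + cd(5241)
cd(5241) = 1 + cd(524)
cd(524) = 1 + cd(52)
cd(52) = 1 + cd(5)
cd(5) = 1  (base case: 5 < 10)
Unwinding: 1 + 1 + 1 + 1 + 1 + 1 + 1 + 1 + 1 = 9

9


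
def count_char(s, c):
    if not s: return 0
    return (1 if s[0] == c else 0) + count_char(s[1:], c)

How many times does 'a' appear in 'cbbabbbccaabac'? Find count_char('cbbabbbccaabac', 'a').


s[0]='c' != 'a' -> 0
s[0]='b' != 'a' -> 0
s[0]='b' != 'a' -> 0
s[0]='a' == 'a' -> 1
s[0]='b' != 'a' -> 0
s[0]='b' != 'a' -> 0
s[0]='b' != 'a' -> 0
s[0]='c' != 'a' -> 0
s[0]='c' != 'a' -> 0
s[0]='a' == 'a' -> 1
s[0]='a' == 'a' -> 1
s[0]='b' != 'a' -> 0
s[0]='a' == 'a' -> 1
s[0]='c' != 'a' -> 0
Sum: 0 + 0 + 0 + 1 + 0 + 0 + 0 + 0 + 0 + 1 + 1 + 0 + 1 + 0 = 4

4


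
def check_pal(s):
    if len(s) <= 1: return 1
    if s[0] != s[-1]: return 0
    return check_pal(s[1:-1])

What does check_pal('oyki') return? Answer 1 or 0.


check_pal('oyki'): s[0]='o' != s[-1]='i' -> return 0
Result: 0 (not a palindrome)

0


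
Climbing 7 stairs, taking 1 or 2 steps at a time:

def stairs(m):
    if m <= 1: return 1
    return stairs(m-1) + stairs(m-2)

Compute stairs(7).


Building up from base cases:
stairs(0) = 1
stairs(1) = 1
stairs(2) = stairs(1) + stairs(0) = 1 + 1 = 2
stairs(3) = stairs(2) + stairs(1) = 2 + 1 = 3
stairs(4) = stairs(3) + stairs(2) = 3 + 2 = 5
stairs(5) = stairs(4) + stairs(3) = 5 + 3 = 8
stairs(6) = stairs(5) + stairs(4) = 8 + 5 = 13
stairs(7) = stairs(6) + stairs(5) = 13 + 8 = 21

21


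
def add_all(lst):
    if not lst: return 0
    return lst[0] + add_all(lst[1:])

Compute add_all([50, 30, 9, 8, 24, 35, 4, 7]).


add_all([50, 30, 9, 8, 24, 35, 4, 7]) = 50 + add_all([30, 9, 8, 24, 35, 4, 7])
add_all([30, 9, 8, 24, 35, 4, 7]) = 30 + add_all([9, 8, 24, 35, 4, 7])
add_all([9, 8, 24, 35, 4, 7]) = 9 + add_all([8, 24, 35, 4, 7])
add_all([8, 24, 35, 4, 7]) = 8 + add_all([24, 35, 4, 7])
add_all([24, 35, 4, 7]) = 24 + add_all([35, 4, 7])
add_all([35, 4, 7]) = 35 + add_all([4, 7])
add_all([4, 7]) = 4 + add_all([7])
add_all([7]) = 7 + add_all([])
add_all([]) = 0  (base case)
Total: 50 + 30 + 9 + 8 + 24 + 35 + 4 + 7 + 0 = 167

167


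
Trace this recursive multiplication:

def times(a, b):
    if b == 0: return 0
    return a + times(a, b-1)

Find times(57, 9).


times(57, 9) = 57 + times(57, 8)
times(57, 8) = 57 + times(57, 7)
times(57, 7) = 57 + times(57, 6)
times(57, 6) = 57 + times(57, 5)
times(57, 5) = 57 + times(57, 4)
times(57, 4) = 57 + times(57, 3)
times(57, 3) = 57 + times(57, 2)
times(57, 2) = 57 + times(57, 1)
times(57, 1) = 57 + times(57, 0)
times(57, 0) = 0  (base case)
Total: 57 + 57 + 57 + 57 + 57 + 57 + 57 + 57 + 57 + 0 = 513

513


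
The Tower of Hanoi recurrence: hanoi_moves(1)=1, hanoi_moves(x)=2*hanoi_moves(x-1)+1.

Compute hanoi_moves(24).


hanoi_moves(24) = 2 * hanoi_moves(23) + 1
hanoi_moves(23) = 2 * hanoi_moves(22) + 1
hanoi_moves(22) = 2 * hanoi_moves(21) + 1
hanoi_moves(21) = 2 * hanoi_moves(20) + 1
hanoi_moves(20) = 2 * hanoi_moves(19) + 1
hanoi_moves(19) = 2 * hanoi_moves(18) + 1
hanoi_moves(18) = 2 * hanoi_moves(17) + 1
hanoi_moves(17) = 2 * hanoi_moves(16) + 1
hanoi_moves(16) = 2 * hanoi_moves(15) + 1
hanoi_moves(15) = 2 * hanoi_moves(14) + 1
hanoi_moves(14) = 2 * hanoi_moves(13) + 1
hanoi_moves(13) = 2 * hanoi_moves(12) + 1
hanoi_moves(12) = 2 * hanoi_moves(11) + 1
hanoi_moves(11) = 2 * hanoi_moves(10) + 1
hanoi_moves(10) = 2 * hanoi_moves(9) + 1
hanoi_moves(9) = 2 * hanoi_moves(8) + 1
hanoi_moves(8) = 2 * hanoi_moves(7) + 1
hanoi_moves(7) = 2 * hanoi_moves(6) + 1
hanoi_moves(6) = 2 * hanoi_moves(5) + 1
hanoi_moves(5) = 2 * hanoi_moves(4) + 1
hanoi_moves(4) = 2 * hanoi_moves(3) + 1
hanoi_moves(3) = 2 * hanoi_moves(2) + 1
hanoi_moves(2) = 2 * hanoi_moves(1) + 1
hanoi_moves(1) = 1  (base case)
hanoi_moves(2) = 2 * 1 + 1 = 3
hanoi_moves(3) = 2 * 3 + 1 = 7
hanoi_moves(4) = 2 * 7 + 1 = 15
hanoi_moves(5) = 2 * 15 + 1 = 31
hanoi_moves(6) = 2 * 31 + 1 = 63
hanoi_moves(7) = 2 * 63 + 1 = 127
hanoi_moves(8) = 2 * 127 + 1 = 255
hanoi_moves(9) = 2 * 255 + 1 = 511
hanoi_moves(10) = 2 * 511 + 1 = 1023
hanoi_moves(11) = 2 * 1023 + 1 = 2047
hanoi_moves(12) = 2 * 2047 + 1 = 4095
hanoi_moves(13) = 2 * 4095 + 1 = 8191
hanoi_moves(14) = 2 * 8191 + 1 = 16383
hanoi_moves(15) = 2 * 16383 + 1 = 32767
hanoi_moves(16) = 2 * 32767 + 1 = 65535
hanoi_moves(17) = 2 * 65535 + 1 = 131071
hanoi_moves(18) = 2 * 131071 + 1 = 262143
hanoi_moves(19) = 2 * 262143 + 1 = 524287
hanoi_moves(20) = 2 * 524287 + 1 = 1048575
hanoi_moves(21) = 2 * 1048575 + 1 = 2097151
hanoi_moves(22) = 2 * 2097151 + 1 = 4194303
hanoi_moves(23) = 2 * 4194303 + 1 = 8388607
hanoi_moves(24) = 2 * 8388607 + 1 = 16777215

16777215


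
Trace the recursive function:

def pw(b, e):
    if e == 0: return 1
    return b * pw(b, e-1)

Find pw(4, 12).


pw(4, 12)
= 4 * pw(4, 11)
= 4 * 4 * pw(4, 10)
= 4 * 4 * 4 * pw(4, 9)
= 4 * 4 * 4 * 4 * pw(4, 8)
= 4 * 4 * 4 * 4 * 4 * pw(4, 7)
= 4 * 4 * 4 * 4 * 4 * 4 * pw(4, 6)
= 4 * 4 * 4 * 4 * 4 * 4 * 4 * pw(4, 5)
= 4 * 4 * 4 * 4 * 4 * 4 * 4 * 4 * pw(4, 4)
= 4 * 4 * 4 * 4 * 4 * 4 * 4 * 4 * 4 * pw(4, 3)
= 4 * 4 * 4 * 4 * 4 * 4 * 4 * 4 * 4 * 4 * pw(4, 2)
= 4 * 4 * 4 * 4 * 4 * 4 * 4 * 4 * 4 * 4 * 4 * pw(4, 1)
= 4 * 4 * 4 * 4 * 4 * 4 * 4 * 4 * 4 * 4 * 4 * 4 * pw(4, 0)
= 4 * 4 * 4 * 4 * 4 * 4 * 4 * 4 * 4 * 4 * 4 * 4 * 1
= 16777216

16777216
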